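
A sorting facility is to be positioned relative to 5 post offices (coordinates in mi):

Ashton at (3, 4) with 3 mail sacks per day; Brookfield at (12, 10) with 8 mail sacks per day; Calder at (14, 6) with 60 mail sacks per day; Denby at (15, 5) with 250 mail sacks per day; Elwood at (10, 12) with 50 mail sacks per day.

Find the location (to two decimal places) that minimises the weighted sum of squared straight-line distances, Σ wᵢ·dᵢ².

The minimiser of Σwᵢ‖p−pᵢ‖² is the weighted centroid p* = (Σwᵢpᵢ)/(Σwᵢ).
Σwᵢ = 371.
Σwᵢxᵢ = 3·3 + 8·12 + 60·14 + 250·15 + 50·10 = 5195.
Σwᵢyᵢ = 3·4 + 8·10 + 60·6 + 250·5 + 50·12 = 2302.
x* = 5195/371 = 14.00, y* = 2302/371 = 6.20.

(14.00, 6.20)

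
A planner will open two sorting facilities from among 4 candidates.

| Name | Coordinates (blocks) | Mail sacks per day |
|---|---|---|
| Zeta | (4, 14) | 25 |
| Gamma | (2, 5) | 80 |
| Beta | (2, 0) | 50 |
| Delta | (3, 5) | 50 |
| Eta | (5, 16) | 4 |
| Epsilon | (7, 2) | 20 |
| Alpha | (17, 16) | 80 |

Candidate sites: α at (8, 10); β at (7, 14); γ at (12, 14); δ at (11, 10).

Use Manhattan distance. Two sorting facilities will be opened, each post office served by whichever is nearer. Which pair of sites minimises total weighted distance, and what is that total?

Evaluate every pair (each demand assigned to the nearer of the two):
  {α, γ}: total = 3156
  {α, β}: total = 3411
  {α, δ}: total = 3556
  {β, γ}: total = 3611
  {γ, δ}: total = 3756
  {β, δ}: total = 4011
Best pair: {α, γ} with total 3156.

{α, γ}, total 3156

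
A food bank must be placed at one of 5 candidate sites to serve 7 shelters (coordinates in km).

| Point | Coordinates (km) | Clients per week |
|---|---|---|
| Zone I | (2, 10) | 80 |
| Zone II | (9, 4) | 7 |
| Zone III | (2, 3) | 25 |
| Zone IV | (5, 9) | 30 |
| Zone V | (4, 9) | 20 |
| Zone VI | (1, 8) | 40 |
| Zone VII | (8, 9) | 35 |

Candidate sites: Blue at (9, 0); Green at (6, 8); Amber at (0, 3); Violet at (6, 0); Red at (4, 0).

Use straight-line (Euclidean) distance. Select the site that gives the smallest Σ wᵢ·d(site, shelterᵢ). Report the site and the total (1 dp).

Green, total 918.3 km

Total weighted distance at each candidate:
  Blue (9, 0): total = 2465.8
  Green (6, 8): total = 918.3
  Amber (0, 3): total = 1628.3
  Violet (6, 0): total = 2177.7
  Red (4, 0): total = 2088.9
Minimum is at Green with total 918.3 km.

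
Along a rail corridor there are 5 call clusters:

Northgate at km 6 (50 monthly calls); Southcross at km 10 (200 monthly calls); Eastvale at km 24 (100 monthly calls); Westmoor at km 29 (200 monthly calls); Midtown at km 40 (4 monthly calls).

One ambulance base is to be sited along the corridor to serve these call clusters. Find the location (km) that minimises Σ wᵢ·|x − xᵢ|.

x = 24

For a sum of weighted absolute distances on a line, the optimum is the weighted median (not the mean). Total weight W = 554; half-weight = 277.
Sort by position and accumulate weight:
  km 6 (Northgate, w=50) → cum 50
  km 10 (Southcross, w=200) → cum 250
  km 24 (Eastvale, w=100) → cum 350  ≥ 277 → median here
  km 29 (Westmoor, w=200) → cum 550
  km 40 (Midtown, w=4) → cum 554
Optimal location: km 24.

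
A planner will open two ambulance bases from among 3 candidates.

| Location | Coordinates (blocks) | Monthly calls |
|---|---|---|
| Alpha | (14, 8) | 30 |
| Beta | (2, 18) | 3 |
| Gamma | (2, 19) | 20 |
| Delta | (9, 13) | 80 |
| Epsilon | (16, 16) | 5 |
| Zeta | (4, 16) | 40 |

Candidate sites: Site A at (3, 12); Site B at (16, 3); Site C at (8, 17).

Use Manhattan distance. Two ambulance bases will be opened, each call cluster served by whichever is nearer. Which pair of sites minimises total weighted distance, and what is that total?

{Site B, Site C}, total 1036

Evaluate every pair (each demand assigned to the nearer of the two):
  {Site B, Site C}: total = 1036
  {Site A, Site B}: total = 1216
  {Site A, Site C}: total = 1276
Best pair: {Site B, Site C} with total 1036.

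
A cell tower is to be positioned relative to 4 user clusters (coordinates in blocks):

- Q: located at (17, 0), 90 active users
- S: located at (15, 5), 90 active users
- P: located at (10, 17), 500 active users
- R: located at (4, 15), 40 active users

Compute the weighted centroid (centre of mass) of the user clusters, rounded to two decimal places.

(11.17, 13.26)

The minimiser of Σwᵢ‖p−pᵢ‖² is the weighted centroid p* = (Σwᵢpᵢ)/(Σwᵢ).
Σwᵢ = 720.
Σwᵢxᵢ = 90·17 + 90·15 + 500·10 + 40·4 = 8040.
Σwᵢyᵢ = 90·0 + 90·5 + 500·17 + 40·15 = 9550.
x* = 8040/720 = 11.17, y* = 9550/720 = 13.26.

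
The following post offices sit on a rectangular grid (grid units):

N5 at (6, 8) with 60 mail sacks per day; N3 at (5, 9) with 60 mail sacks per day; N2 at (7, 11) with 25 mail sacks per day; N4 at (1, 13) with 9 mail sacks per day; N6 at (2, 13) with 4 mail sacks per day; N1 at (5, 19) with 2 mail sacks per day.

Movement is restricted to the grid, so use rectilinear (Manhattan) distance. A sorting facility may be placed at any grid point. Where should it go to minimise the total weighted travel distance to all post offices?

Manhattan distance separates: Σwᵢ(|x−xᵢ|+|y−yᵢ|) = Σwᵢ|x−xᵢ| + Σwᵢ|y−yᵢ|, so x and y are optimised independently as 1-D weighted medians.
Total weight W = 160; half = 80.
x-coordinate, sorted with cumulative weight:
  x=1 (N4, w=9) cum 9
  x=2 (N6, w=4) cum 13
  x=5 (N3, w=60) cum 73
  x=5 (N1, w=2) cum 75
  x=6 (N5, w=60) cum 135  ← median
  x=7 (N2, w=25) cum 160
⇒ x* = 6
y-coordinate, sorted with cumulative weight:
  y=8 (N5, w=60) cum 60
  y=9 (N3, w=60) cum 120  ← median
  y=11 (N2, w=25) cum 145
  y=13 (N4, w=9) cum 154
  y=13 (N6, w=4) cum 158
  y=19 (N1, w=2) cum 160
⇒ y* = 9

(6, 9)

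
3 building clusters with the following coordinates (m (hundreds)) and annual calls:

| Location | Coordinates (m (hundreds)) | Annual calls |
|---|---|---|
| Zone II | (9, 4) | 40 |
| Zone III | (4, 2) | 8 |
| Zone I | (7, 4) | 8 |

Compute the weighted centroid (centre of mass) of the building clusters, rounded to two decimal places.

(8.00, 3.71)

The minimiser of Σwᵢ‖p−pᵢ‖² is the weighted centroid p* = (Σwᵢpᵢ)/(Σwᵢ).
Σwᵢ = 56.
Σwᵢxᵢ = 40·9 + 8·4 + 8·7 = 448.
Σwᵢyᵢ = 40·4 + 8·2 + 8·4 = 208.
x* = 448/56 = 8.00, y* = 208/56 = 3.71.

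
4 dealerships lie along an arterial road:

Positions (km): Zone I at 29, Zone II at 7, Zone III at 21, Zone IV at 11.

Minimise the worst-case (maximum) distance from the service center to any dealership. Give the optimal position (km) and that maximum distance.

The 1-center on a line is the midpoint of the two extreme points: leftmost at 7, rightmost at 29.
Optimal location = (7 + 29)/2 = 18; maximum distance = (29 − 7)/2 = 11.

location 18, max distance 11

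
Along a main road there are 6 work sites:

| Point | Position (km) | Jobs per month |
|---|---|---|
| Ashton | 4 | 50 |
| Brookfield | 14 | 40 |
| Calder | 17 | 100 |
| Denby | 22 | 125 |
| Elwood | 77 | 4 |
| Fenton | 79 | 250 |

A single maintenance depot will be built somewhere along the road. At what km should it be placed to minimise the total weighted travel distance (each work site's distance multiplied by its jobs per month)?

For a sum of weighted absolute distances on a line, the optimum is the weighted median (not the mean). Total weight W = 569; half-weight = 284.5.
Sort by position and accumulate weight:
  km 4 (Ashton, w=50) → cum 50
  km 14 (Brookfield, w=40) → cum 90
  km 17 (Calder, w=100) → cum 190
  km 22 (Denby, w=125) → cum 315  ≥ 284.5 → median here
  km 77 (Elwood, w=4) → cum 319
  km 79 (Fenton, w=250) → cum 569
Optimal location: km 22.

x = 22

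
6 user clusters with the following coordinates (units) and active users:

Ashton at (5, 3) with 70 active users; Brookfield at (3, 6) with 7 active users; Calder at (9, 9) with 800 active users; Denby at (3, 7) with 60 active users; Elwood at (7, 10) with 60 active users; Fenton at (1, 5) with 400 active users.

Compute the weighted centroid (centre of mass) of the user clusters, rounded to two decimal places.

(6.14, 7.50)

The minimiser of Σwᵢ‖p−pᵢ‖² is the weighted centroid p* = (Σwᵢpᵢ)/(Σwᵢ).
Σwᵢ = 1397.
Σwᵢxᵢ = 70·5 + 7·3 + 800·9 + 60·3 + 60·7 + 400·1 = 8571.
Σwᵢyᵢ = 70·3 + 7·6 + 800·9 + 60·7 + 60·10 + 400·5 = 10472.
x* = 8571/1397 = 6.14, y* = 10472/1397 = 7.50.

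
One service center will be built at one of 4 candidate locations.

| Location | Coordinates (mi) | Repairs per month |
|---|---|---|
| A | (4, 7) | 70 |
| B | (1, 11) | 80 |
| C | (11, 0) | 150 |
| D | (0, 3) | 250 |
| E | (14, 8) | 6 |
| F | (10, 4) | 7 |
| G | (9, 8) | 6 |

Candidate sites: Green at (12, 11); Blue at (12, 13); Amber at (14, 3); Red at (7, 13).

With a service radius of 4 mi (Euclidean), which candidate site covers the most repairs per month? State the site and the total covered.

Green, covering 6

Coverage radius r = 4 mi; a point is covered iff (Δx)²+(Δy)² ≤ 4² = 16.
  Green (12, 11): covers {E} → 6
  Blue (12, 13): covers {none} → 0
  Amber (14, 3): covers {none} → 0
  Red (7, 13): covers {none} → 0
Maximum coverage at Green: 6 repairs per month.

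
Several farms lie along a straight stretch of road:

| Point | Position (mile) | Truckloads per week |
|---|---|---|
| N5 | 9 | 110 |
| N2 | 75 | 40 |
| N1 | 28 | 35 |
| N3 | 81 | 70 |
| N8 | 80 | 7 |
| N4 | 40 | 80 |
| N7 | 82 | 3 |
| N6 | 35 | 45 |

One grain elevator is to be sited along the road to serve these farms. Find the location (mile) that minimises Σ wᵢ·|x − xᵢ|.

x = 40

For a sum of weighted absolute distances on a line, the optimum is the weighted median (not the mean). Total weight W = 390; half-weight = 195.
Sort by position and accumulate weight:
  mile 9 (N5, w=110) → cum 110
  mile 28 (N1, w=35) → cum 145
  mile 35 (N6, w=45) → cum 190
  mile 40 (N4, w=80) → cum 270  ≥ 195 → median here
  mile 75 (N2, w=40) → cum 310
  mile 80 (N8, w=7) → cum 317
  mile 81 (N3, w=70) → cum 387
  mile 82 (N7, w=3) → cum 390
Optimal location: mile 40.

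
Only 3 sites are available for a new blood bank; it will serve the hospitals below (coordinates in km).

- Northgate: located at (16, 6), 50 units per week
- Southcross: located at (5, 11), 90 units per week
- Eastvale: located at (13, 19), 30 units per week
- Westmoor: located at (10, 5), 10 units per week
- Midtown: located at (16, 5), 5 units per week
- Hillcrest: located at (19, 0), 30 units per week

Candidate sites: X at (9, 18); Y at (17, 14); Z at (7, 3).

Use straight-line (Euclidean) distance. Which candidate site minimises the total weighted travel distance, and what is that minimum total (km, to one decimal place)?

Total weighted distance at each candidate:
  X (9, 18): total = 2365.9
  Y (17, 14): total = 2292.0
  Z (7, 3): total = 2182.4
Minimum is at Z with total 2182.4 km.

Z, total 2182.4 km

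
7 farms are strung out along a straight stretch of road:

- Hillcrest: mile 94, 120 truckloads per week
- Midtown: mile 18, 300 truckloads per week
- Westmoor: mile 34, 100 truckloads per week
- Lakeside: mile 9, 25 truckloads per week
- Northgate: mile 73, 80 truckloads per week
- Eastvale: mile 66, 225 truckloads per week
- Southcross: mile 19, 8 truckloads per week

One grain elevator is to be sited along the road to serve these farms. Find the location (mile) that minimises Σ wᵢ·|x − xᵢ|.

x = 34

For a sum of weighted absolute distances on a line, the optimum is the weighted median (not the mean). Total weight W = 858; half-weight = 429.
Sort by position and accumulate weight:
  mile 9 (Lakeside, w=25) → cum 25
  mile 18 (Midtown, w=300) → cum 325
  mile 19 (Southcross, w=8) → cum 333
  mile 34 (Westmoor, w=100) → cum 433  ≥ 429 → median here
  mile 66 (Eastvale, w=225) → cum 658
  mile 73 (Northgate, w=80) → cum 738
  mile 94 (Hillcrest, w=120) → cum 858
Optimal location: mile 34.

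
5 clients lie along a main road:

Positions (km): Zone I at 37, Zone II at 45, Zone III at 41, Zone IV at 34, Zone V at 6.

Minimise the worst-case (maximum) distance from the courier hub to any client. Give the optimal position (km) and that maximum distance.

The 1-center on a line is the midpoint of the two extreme points: leftmost at 6, rightmost at 45.
Optimal location = (6 + 45)/2 = 25.5; maximum distance = (45 − 6)/2 = 19.5.

location 25.5, max distance 19.5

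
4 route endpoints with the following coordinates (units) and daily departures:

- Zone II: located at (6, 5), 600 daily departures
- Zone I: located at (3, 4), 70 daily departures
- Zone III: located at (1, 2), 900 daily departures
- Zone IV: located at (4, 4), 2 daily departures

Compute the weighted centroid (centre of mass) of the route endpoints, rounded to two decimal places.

(3.00, 3.24)

The minimiser of Σwᵢ‖p−pᵢ‖² is the weighted centroid p* = (Σwᵢpᵢ)/(Σwᵢ).
Σwᵢ = 1572.
Σwᵢxᵢ = 600·6 + 70·3 + 900·1 + 2·4 = 4718.
Σwᵢyᵢ = 600·5 + 70·4 + 900·2 + 2·4 = 5088.
x* = 4718/1572 = 3.00, y* = 5088/1572 = 3.24.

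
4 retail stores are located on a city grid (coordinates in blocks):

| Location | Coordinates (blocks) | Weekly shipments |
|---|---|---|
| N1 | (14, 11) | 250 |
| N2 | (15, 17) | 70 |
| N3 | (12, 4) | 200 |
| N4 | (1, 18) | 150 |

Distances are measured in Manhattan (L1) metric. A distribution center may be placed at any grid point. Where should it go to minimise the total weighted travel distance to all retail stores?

(12, 11)

Manhattan distance separates: Σwᵢ(|x−xᵢ|+|y−yᵢ|) = Σwᵢ|x−xᵢ| + Σwᵢ|y−yᵢ|, so x and y are optimised independently as 1-D weighted medians.
Total weight W = 670; half = 335.
x-coordinate, sorted with cumulative weight:
  x=1 (N4, w=150) cum 150
  x=12 (N3, w=200) cum 350  ← median
  x=14 (N1, w=250) cum 600
  x=15 (N2, w=70) cum 670
⇒ x* = 12
y-coordinate, sorted with cumulative weight:
  y=4 (N3, w=200) cum 200
  y=11 (N1, w=250) cum 450  ← median
  y=17 (N2, w=70) cum 520
  y=18 (N4, w=150) cum 670
⇒ y* = 11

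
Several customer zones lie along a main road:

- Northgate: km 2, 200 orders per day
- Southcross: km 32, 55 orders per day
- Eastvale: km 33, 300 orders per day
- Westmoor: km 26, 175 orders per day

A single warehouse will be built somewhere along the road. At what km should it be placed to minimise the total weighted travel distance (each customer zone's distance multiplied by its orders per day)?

x = 26

For a sum of weighted absolute distances on a line, the optimum is the weighted median (not the mean). Total weight W = 730; half-weight = 365.
Sort by position and accumulate weight:
  km 2 (Northgate, w=200) → cum 200
  km 26 (Westmoor, w=175) → cum 375  ≥ 365 → median here
  km 32 (Southcross, w=55) → cum 430
  km 33 (Eastvale, w=300) → cum 730
Optimal location: km 26.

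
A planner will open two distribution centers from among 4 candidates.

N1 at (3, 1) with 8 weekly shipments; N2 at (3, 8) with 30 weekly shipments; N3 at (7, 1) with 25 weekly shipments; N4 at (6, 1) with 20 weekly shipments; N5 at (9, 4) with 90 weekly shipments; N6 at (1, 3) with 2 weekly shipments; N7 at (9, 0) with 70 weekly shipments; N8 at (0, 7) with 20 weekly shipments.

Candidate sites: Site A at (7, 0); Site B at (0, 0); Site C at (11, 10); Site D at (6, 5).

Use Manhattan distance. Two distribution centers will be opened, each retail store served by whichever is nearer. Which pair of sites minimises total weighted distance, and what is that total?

{Site A, Site D}, total 959

Evaluate every pair (each demand assigned to the nearer of the two):
  {Site A, Site D}: total = 959
  {Site A, Site B}: total = 1255
  {Site A, Site C}: total = 1383
  {Site B, Site D}: total = 1485
  {Site C, Site D}: total = 1535
  {Site B, Site C}: total = 2170
Best pair: {Site A, Site D} with total 959.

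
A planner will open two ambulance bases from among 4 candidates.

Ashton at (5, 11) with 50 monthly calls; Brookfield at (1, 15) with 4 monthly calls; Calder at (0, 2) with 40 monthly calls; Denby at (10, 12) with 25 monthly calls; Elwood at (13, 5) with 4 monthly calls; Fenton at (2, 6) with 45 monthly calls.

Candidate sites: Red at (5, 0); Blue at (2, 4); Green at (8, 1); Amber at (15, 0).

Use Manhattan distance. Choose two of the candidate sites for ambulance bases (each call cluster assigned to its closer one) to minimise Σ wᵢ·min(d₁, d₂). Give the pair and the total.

{Blue, Green}, total 1159

Evaluate every pair (each demand assigned to the nearer of the two):
  {Blue, Green}: total = 1159
  {Blue, Amber}: total = 1226
  {Red, Blue}: total = 1246
  {Red, Green}: total = 1672
  {Red, Amber}: total = 1764
  {Green, Amber}: total = 1942
Best pair: {Blue, Green} with total 1159.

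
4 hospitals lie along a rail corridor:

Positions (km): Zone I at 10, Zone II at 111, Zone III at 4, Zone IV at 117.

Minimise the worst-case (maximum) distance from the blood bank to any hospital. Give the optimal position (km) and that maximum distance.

The 1-center on a line is the midpoint of the two extreme points: leftmost at 4, rightmost at 117.
Optimal location = (4 + 117)/2 = 60.5; maximum distance = (117 − 4)/2 = 56.5.

location 60.5, max distance 56.5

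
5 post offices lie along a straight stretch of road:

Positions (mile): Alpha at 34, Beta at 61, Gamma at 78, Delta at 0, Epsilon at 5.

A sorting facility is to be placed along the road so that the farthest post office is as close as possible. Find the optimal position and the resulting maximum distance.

The 1-center on a line is the midpoint of the two extreme points: leftmost at 0, rightmost at 78.
Optimal location = (0 + 78)/2 = 39; maximum distance = (78 − 0)/2 = 39.

location 39, max distance 39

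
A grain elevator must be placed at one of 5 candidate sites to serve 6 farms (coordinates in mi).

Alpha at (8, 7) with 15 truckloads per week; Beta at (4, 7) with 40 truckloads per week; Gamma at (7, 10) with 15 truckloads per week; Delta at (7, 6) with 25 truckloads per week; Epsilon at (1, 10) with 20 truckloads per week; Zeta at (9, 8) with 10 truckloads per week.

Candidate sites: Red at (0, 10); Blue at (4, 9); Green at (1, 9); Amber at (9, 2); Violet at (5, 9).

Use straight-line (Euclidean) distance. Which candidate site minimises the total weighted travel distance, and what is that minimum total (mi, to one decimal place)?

Violet, total 390.9 mi

Total weighted distance at each candidate:
  Red (0, 10): total = 746.9
  Blue (4, 9): total = 414.8
  Green (1, 9): total = 613.0
  Amber (9, 2): total = 881.1
  Violet (5, 9): total = 390.9
Minimum is at Violet with total 390.9 mi.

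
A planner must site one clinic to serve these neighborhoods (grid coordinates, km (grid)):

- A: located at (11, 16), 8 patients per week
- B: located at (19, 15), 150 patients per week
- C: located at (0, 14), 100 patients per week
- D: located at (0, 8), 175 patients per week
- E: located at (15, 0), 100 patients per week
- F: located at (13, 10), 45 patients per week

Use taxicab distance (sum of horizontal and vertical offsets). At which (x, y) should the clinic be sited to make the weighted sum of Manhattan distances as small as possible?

Manhattan distance separates: Σwᵢ(|x−xᵢ|+|y−yᵢ|) = Σwᵢ|x−xᵢ| + Σwᵢ|y−yᵢ|, so x and y are optimised independently as 1-D weighted medians.
Total weight W = 578; half = 289.
x-coordinate, sorted with cumulative weight:
  x=0 (C, w=100) cum 100
  x=0 (D, w=175) cum 275
  x=11 (A, w=8) cum 283
  x=13 (F, w=45) cum 328  ← median
  x=15 (E, w=100) cum 428
  x=19 (B, w=150) cum 578
⇒ x* = 13
y-coordinate, sorted with cumulative weight:
  y=0 (E, w=100) cum 100
  y=8 (D, w=175) cum 275
  y=10 (F, w=45) cum 320  ← median
  y=14 (C, w=100) cum 420
  y=15 (B, w=150) cum 570
  y=16 (A, w=8) cum 578
⇒ y* = 10

(13, 10)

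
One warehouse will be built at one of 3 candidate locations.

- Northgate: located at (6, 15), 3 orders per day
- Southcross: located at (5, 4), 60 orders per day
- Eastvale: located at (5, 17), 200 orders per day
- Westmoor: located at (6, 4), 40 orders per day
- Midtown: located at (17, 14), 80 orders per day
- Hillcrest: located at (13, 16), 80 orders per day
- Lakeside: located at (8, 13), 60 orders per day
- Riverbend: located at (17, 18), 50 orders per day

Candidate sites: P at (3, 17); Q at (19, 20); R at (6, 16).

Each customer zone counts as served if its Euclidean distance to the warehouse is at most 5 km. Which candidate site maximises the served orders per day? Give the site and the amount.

Coverage radius r = 5 km; a point is covered iff (Δx)²+(Δy)² ≤ 5² = 25.
  P (3, 17): covers {Northgate, Eastvale} → 203
  Q (19, 20): covers {Riverbend} → 50
  R (6, 16): covers {Northgate, Eastvale, Lakeside} → 263
Maximum coverage at R: 263 orders per day.

R, covering 263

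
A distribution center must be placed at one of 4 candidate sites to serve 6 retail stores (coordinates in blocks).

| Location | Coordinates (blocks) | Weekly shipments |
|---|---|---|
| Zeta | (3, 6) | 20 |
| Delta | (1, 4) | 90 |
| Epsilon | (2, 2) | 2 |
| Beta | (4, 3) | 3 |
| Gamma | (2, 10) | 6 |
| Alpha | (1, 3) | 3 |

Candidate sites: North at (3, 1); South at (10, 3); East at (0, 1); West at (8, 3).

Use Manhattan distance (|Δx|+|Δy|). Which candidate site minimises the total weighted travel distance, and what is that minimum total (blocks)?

Total weighted distance at each candidate:
  North (3, 1): total = 635
  South (10, 3): total = 1253
  East (0, 1): total = 619
  West (8, 3): total = 1005
Minimum is at East with total 619 blocks.

East, total 619 blocks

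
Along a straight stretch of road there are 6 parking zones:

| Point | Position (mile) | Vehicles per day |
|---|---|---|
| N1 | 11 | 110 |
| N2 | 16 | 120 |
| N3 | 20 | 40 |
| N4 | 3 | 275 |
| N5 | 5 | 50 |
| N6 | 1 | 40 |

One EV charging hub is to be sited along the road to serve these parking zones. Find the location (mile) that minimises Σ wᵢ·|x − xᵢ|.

For a sum of weighted absolute distances on a line, the optimum is the weighted median (not the mean). Total weight W = 635; half-weight = 317.5.
Sort by position and accumulate weight:
  mile 1 (N6, w=40) → cum 40
  mile 3 (N4, w=275) → cum 315
  mile 5 (N5, w=50) → cum 365  ≥ 317.5 → median here
  mile 11 (N1, w=110) → cum 475
  mile 16 (N2, w=120) → cum 595
  mile 20 (N3, w=40) → cum 635
Optimal location: mile 5.

x = 5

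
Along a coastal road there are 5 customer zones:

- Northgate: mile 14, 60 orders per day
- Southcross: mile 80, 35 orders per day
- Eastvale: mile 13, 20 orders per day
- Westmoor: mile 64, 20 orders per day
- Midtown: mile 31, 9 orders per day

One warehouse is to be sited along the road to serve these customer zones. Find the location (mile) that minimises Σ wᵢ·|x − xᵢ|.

x = 14

For a sum of weighted absolute distances on a line, the optimum is the weighted median (not the mean). Total weight W = 144; half-weight = 72.
Sort by position and accumulate weight:
  mile 13 (Eastvale, w=20) → cum 20
  mile 14 (Northgate, w=60) → cum 80  ≥ 72 → median here
  mile 31 (Midtown, w=9) → cum 89
  mile 64 (Westmoor, w=20) → cum 109
  mile 80 (Southcross, w=35) → cum 144
Optimal location: mile 14.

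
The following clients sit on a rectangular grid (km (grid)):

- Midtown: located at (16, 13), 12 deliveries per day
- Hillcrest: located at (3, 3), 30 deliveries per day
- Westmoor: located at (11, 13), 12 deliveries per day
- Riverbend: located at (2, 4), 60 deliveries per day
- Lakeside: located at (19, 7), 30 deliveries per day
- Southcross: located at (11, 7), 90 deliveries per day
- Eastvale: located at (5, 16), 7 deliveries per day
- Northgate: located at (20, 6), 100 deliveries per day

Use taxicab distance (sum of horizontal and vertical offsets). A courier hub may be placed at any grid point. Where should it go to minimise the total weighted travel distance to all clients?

Manhattan distance separates: Σwᵢ(|x−xᵢ|+|y−yᵢ|) = Σwᵢ|x−xᵢ| + Σwᵢ|y−yᵢ|, so x and y are optimised independently as 1-D weighted medians.
Total weight W = 341; half = 170.5.
x-coordinate, sorted with cumulative weight:
  x=2 (Riverbend, w=60) cum 60
  x=3 (Hillcrest, w=30) cum 90
  x=5 (Eastvale, w=7) cum 97
  x=11 (Westmoor, w=12) cum 109
  x=11 (Southcross, w=90) cum 199  ← median
  x=16 (Midtown, w=12) cum 211
  x=19 (Lakeside, w=30) cum 241
  x=20 (Northgate, w=100) cum 341
⇒ x* = 11
y-coordinate, sorted with cumulative weight:
  y=3 (Hillcrest, w=30) cum 30
  y=4 (Riverbend, w=60) cum 90
  y=6 (Northgate, w=100) cum 190  ← median
  y=7 (Lakeside, w=30) cum 220
  y=7 (Southcross, w=90) cum 310
  y=13 (Midtown, w=12) cum 322
  y=13 (Westmoor, w=12) cum 334
  y=16 (Eastvale, w=7) cum 341
⇒ y* = 6

(11, 6)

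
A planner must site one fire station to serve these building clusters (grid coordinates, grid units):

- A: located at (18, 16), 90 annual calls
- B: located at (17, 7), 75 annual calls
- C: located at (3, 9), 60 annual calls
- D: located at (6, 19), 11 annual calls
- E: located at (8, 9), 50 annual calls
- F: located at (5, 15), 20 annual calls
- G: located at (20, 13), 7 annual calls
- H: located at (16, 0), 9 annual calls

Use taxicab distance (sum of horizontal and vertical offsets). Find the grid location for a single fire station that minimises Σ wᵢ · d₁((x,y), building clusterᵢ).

Manhattan distance separates: Σwᵢ(|x−xᵢ|+|y−yᵢ|) = Σwᵢ|x−xᵢ| + Σwᵢ|y−yᵢ|, so x and y are optimised independently as 1-D weighted medians.
Total weight W = 322; half = 161.
x-coordinate, sorted with cumulative weight:
  x=3 (C, w=60) cum 60
  x=5 (F, w=20) cum 80
  x=6 (D, w=11) cum 91
  x=8 (E, w=50) cum 141
  x=16 (H, w=9) cum 150
  x=17 (B, w=75) cum 225  ← median
  x=18 (A, w=90) cum 315
  x=20 (G, w=7) cum 322
⇒ x* = 17
y-coordinate, sorted with cumulative weight:
  y=0 (H, w=9) cum 9
  y=7 (B, w=75) cum 84
  y=9 (C, w=60) cum 144
  y=9 (E, w=50) cum 194  ← median
  y=13 (G, w=7) cum 201
  y=15 (F, w=20) cum 221
  y=16 (A, w=90) cum 311
  y=19 (D, w=11) cum 322
⇒ y* = 9

(17, 9)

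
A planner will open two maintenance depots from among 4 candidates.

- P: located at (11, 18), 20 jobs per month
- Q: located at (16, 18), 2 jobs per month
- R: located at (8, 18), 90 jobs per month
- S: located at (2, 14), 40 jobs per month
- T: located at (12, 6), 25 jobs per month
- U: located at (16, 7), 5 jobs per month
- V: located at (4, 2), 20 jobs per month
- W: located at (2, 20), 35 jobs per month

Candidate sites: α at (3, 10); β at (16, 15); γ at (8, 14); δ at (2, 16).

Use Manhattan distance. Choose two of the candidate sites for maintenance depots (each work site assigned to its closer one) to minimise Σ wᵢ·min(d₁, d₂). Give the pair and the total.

{γ, δ}, total 1439

Evaluate every pair (each demand assigned to the nearer of the two):
  {γ, δ}: total = 1439
  {α, γ}: total = 1664
  {α, δ}: total = 1777
  {β, δ}: total = 1791
  {β, γ}: total = 1826
  {α, β}: total = 2286
Best pair: {γ, δ} with total 1439.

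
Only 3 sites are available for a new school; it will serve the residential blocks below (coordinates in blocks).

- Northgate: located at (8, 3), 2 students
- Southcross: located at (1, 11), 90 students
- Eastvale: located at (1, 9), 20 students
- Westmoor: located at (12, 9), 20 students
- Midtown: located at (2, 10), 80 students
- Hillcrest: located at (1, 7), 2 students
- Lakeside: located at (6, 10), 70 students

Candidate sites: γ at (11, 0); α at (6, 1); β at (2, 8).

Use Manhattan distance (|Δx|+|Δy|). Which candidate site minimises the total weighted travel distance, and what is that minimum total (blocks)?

β, total 1226 blocks

Total weighted distance at each candidate:
  γ (11, 0): total = 5086
  α (6, 1): total = 3590
  β (2, 8): total = 1226
Minimum is at β with total 1226 blocks.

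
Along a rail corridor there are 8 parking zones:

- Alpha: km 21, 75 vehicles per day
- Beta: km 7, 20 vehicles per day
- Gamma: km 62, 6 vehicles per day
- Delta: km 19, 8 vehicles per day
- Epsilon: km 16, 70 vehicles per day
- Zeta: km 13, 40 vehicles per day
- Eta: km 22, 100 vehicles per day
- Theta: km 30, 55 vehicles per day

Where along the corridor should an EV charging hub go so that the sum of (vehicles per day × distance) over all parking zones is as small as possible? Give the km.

x = 21

For a sum of weighted absolute distances on a line, the optimum is the weighted median (not the mean). Total weight W = 374; half-weight = 187.
Sort by position and accumulate weight:
  km 7 (Beta, w=20) → cum 20
  km 13 (Zeta, w=40) → cum 60
  km 16 (Epsilon, w=70) → cum 130
  km 19 (Delta, w=8) → cum 138
  km 21 (Alpha, w=75) → cum 213  ≥ 187 → median here
  km 22 (Eta, w=100) → cum 313
  km 30 (Theta, w=55) → cum 368
  km 62 (Gamma, w=6) → cum 374
Optimal location: km 21.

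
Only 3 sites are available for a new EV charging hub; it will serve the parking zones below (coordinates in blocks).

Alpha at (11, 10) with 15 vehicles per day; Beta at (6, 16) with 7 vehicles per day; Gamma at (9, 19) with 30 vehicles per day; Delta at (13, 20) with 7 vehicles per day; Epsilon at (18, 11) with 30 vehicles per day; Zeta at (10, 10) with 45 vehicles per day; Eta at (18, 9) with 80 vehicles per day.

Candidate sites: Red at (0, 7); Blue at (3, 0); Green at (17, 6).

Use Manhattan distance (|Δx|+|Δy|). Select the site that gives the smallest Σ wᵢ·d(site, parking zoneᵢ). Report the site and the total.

Green, total 2048 blocks

Total weighted distance at each candidate:
  Red (0, 7): total = 3972
  Blue (3, 0): total = 4828
  Green (17, 6): total = 2048
Minimum is at Green with total 2048 blocks.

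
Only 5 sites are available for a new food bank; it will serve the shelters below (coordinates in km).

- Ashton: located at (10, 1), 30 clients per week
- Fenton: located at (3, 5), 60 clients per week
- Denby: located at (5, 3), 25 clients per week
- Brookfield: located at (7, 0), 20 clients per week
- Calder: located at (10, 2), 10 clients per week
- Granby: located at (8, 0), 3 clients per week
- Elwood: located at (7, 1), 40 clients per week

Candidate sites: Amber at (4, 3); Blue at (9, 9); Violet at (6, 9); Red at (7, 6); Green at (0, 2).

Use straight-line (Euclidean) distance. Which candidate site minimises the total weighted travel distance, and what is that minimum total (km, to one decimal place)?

Amber, total 653.8 km

Total weighted distance at each candidate:
  Amber (4, 3): total = 653.8
  Blue (9, 9): total = 1466.9
  Violet (6, 9): total = 1332.3
  Red (7, 6): total = 900.7
  Green (0, 2): total = 1236.7
Minimum is at Amber with total 653.8 km.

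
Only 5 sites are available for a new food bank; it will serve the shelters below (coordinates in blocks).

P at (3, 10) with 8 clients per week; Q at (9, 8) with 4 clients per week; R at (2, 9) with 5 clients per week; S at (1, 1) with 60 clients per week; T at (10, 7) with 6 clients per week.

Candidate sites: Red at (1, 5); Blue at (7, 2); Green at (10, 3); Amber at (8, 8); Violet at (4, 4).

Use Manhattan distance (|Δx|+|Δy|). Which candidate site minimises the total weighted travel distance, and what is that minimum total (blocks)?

Total weighted distance at each candidate:
  Red (1, 5): total = 431
  Blue (7, 2): total = 656
  Green (10, 3): total = 890
  Amber (8, 8): total = 953
  Violet (4, 4): total = 541
Minimum is at Red with total 431 blocks.

Red, total 431 blocks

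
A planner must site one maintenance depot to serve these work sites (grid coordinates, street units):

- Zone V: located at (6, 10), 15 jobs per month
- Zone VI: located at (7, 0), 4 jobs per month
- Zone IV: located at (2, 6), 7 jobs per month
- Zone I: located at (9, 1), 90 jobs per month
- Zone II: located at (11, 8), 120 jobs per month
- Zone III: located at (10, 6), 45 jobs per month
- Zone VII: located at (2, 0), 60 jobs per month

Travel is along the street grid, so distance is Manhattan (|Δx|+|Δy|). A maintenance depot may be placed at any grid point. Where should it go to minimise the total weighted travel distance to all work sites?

(9, 6)

Manhattan distance separates: Σwᵢ(|x−xᵢ|+|y−yᵢ|) = Σwᵢ|x−xᵢ| + Σwᵢ|y−yᵢ|, so x and y are optimised independently as 1-D weighted medians.
Total weight W = 341; half = 170.5.
x-coordinate, sorted with cumulative weight:
  x=2 (Zone IV, w=7) cum 7
  x=2 (Zone VII, w=60) cum 67
  x=6 (Zone V, w=15) cum 82
  x=7 (Zone VI, w=4) cum 86
  x=9 (Zone I, w=90) cum 176  ← median
  x=10 (Zone III, w=45) cum 221
  x=11 (Zone II, w=120) cum 341
⇒ x* = 9
y-coordinate, sorted with cumulative weight:
  y=0 (Zone VI, w=4) cum 4
  y=0 (Zone VII, w=60) cum 64
  y=1 (Zone I, w=90) cum 154
  y=6 (Zone IV, w=7) cum 161
  y=6 (Zone III, w=45) cum 206  ← median
  y=8 (Zone II, w=120) cum 326
  y=10 (Zone V, w=15) cum 341
⇒ y* = 6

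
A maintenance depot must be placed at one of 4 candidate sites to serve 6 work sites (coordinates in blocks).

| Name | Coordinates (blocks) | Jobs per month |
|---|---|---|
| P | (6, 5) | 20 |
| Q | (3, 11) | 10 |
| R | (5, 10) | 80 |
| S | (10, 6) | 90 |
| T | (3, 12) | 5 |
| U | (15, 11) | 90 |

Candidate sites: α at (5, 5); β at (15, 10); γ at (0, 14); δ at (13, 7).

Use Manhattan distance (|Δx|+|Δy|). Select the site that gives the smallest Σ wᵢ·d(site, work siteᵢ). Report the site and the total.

δ, total 2175 blocks

Total weighted distance at each candidate:
  α (5, 5): total = 2525
  β (15, 10): total = 2180
  γ (0, 14): total = 4345
  δ (13, 7): total = 2175
Minimum is at δ with total 2175 blocks.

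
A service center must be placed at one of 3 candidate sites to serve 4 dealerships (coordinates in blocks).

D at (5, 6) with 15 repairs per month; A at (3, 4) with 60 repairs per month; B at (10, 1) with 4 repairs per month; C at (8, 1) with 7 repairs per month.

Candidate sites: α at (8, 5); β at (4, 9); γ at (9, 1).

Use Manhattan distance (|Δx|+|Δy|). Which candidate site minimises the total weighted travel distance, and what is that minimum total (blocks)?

α, total 472 blocks

Total weighted distance at each candidate:
  α (8, 5): total = 472
  β (4, 9): total = 560
  γ (9, 1): total = 686
Minimum is at α with total 472 blocks.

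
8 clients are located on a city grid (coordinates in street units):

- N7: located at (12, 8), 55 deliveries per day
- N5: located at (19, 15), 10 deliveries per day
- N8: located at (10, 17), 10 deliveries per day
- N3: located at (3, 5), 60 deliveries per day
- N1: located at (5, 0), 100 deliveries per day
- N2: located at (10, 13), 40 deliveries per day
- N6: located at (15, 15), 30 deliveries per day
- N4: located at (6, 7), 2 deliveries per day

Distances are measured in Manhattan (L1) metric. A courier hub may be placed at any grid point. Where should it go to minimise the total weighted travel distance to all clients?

Manhattan distance separates: Σwᵢ(|x−xᵢ|+|y−yᵢ|) = Σwᵢ|x−xᵢ| + Σwᵢ|y−yᵢ|, so x and y are optimised independently as 1-D weighted medians.
Total weight W = 307; half = 153.5.
x-coordinate, sorted with cumulative weight:
  x=3 (N3, w=60) cum 60
  x=5 (N1, w=100) cum 160  ← median
  x=6 (N4, w=2) cum 162
  x=10 (N8, w=10) cum 172
  x=10 (N2, w=40) cum 212
  x=12 (N7, w=55) cum 267
  x=15 (N6, w=30) cum 297
  x=19 (N5, w=10) cum 307
⇒ x* = 5
y-coordinate, sorted with cumulative weight:
  y=0 (N1, w=100) cum 100
  y=5 (N3, w=60) cum 160  ← median
  y=7 (N4, w=2) cum 162
  y=8 (N7, w=55) cum 217
  y=13 (N2, w=40) cum 257
  y=15 (N5, w=10) cum 267
  y=15 (N6, w=30) cum 297
  y=17 (N8, w=10) cum 307
⇒ y* = 5

(5, 5)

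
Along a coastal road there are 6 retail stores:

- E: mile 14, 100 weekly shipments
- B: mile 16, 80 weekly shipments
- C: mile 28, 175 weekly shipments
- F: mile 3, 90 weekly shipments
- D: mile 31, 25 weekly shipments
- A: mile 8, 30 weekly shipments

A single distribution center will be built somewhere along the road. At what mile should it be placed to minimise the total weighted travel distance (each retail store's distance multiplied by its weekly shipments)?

x = 16

For a sum of weighted absolute distances on a line, the optimum is the weighted median (not the mean). Total weight W = 500; half-weight = 250.
Sort by position and accumulate weight:
  mile 3 (F, w=90) → cum 90
  mile 8 (A, w=30) → cum 120
  mile 14 (E, w=100) → cum 220
  mile 16 (B, w=80) → cum 300  ≥ 250 → median here
  mile 28 (C, w=175) → cum 475
  mile 31 (D, w=25) → cum 500
Optimal location: mile 16.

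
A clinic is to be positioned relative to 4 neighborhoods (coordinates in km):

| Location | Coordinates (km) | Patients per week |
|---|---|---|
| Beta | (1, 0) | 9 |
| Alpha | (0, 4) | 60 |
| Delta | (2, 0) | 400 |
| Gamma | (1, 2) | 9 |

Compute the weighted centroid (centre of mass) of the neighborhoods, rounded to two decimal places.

The minimiser of Σwᵢ‖p−pᵢ‖² is the weighted centroid p* = (Σwᵢpᵢ)/(Σwᵢ).
Σwᵢ = 478.
Σwᵢxᵢ = 9·1 + 60·0 + 400·2 + 9·1 = 818.
Σwᵢyᵢ = 9·0 + 60·4 + 400·0 + 9·2 = 258.
x* = 818/478 = 1.71, y* = 258/478 = 0.54.

(1.71, 0.54)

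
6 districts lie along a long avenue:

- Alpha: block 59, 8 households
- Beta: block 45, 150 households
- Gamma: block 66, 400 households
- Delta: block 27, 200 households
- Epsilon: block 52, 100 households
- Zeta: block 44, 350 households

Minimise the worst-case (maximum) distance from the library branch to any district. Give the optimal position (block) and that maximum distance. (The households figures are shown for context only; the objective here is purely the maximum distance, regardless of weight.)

The 1-center on a line is the midpoint of the two extreme points: leftmost at 27, rightmost at 66.
Optimal location = (27 + 66)/2 = 46.5; maximum distance = (66 − 27)/2 = 19.5.

location 46.5, max distance 19.5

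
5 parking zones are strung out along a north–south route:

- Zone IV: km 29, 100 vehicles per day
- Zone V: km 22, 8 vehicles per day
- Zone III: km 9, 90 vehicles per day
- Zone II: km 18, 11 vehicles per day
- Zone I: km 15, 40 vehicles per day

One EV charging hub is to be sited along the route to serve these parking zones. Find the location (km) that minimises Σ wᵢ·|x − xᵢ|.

For a sum of weighted absolute distances on a line, the optimum is the weighted median (not the mean). Total weight W = 249; half-weight = 124.5.
Sort by position and accumulate weight:
  km 9 (Zone III, w=90) → cum 90
  km 15 (Zone I, w=40) → cum 130  ≥ 124.5 → median here
  km 18 (Zone II, w=11) → cum 141
  km 22 (Zone V, w=8) → cum 149
  km 29 (Zone IV, w=100) → cum 249
Optimal location: km 15.

x = 15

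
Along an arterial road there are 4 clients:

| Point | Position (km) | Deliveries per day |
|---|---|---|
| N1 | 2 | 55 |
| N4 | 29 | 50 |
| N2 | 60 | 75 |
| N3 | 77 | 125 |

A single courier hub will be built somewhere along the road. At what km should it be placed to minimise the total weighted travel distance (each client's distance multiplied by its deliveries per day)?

x = 60

For a sum of weighted absolute distances on a line, the optimum is the weighted median (not the mean). Total weight W = 305; half-weight = 152.5.
Sort by position and accumulate weight:
  km 2 (N1, w=55) → cum 55
  km 29 (N4, w=50) → cum 105
  km 60 (N2, w=75) → cum 180  ≥ 152.5 → median here
  km 77 (N3, w=125) → cum 305
Optimal location: km 60.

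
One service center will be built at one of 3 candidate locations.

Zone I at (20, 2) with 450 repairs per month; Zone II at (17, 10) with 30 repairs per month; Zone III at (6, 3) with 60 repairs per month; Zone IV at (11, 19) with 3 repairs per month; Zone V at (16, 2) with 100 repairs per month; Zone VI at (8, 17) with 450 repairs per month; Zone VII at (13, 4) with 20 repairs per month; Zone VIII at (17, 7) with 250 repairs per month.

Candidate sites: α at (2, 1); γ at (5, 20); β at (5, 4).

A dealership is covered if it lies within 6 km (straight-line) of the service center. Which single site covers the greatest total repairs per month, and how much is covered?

Coverage radius r = 6 km; a point is covered iff (Δx)²+(Δy)² ≤ 6² = 36.
  α (2, 1): covers {Zone III} → 60
  γ (5, 20): covers {Zone VI} → 450
  β (5, 4): covers {Zone III} → 60
Maximum coverage at γ: 450 repairs per month.

γ, covering 450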